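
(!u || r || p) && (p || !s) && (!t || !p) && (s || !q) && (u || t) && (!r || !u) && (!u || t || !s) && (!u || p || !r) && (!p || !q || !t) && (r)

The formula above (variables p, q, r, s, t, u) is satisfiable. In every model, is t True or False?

True

Suppose t = false.
From the singleton clause (u), u = true.
From the singleton clause (!r), r = false.
Now (r) is unsatisfied and unit — conflict.
So every satisfying assignment has t = True.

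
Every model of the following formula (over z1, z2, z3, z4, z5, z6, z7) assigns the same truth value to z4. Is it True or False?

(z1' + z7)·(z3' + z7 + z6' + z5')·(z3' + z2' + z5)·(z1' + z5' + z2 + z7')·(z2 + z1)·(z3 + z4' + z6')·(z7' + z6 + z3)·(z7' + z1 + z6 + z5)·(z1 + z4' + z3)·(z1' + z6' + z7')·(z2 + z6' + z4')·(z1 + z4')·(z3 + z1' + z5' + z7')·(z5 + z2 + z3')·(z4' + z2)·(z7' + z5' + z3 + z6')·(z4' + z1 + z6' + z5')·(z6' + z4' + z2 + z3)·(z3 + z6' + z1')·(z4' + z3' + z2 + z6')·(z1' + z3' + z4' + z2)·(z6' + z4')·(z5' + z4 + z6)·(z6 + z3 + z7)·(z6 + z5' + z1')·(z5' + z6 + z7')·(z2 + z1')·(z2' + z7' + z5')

Suppose z4 = 1.
From the singleton clause (z1), z1 = 1.
From the singleton clause (z7), z7 = 1.
From the singleton clause (z6'), z6 = 0.
From the singleton clause (z3), z3 = 1.
From the singleton clause (z2), z2 = 1.
From the singleton clause (z5), z5 = 1.
But (z5') is also a unit clause — contradiction.
So every satisfying assignment has z4 = False.

False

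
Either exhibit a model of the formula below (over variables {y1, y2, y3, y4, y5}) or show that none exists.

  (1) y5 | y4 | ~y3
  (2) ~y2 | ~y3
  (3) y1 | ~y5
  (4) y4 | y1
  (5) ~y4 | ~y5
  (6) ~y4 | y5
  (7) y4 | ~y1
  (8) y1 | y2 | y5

Suppose y2 = 0.
Suppose y1 = 1.
Unit clause (y4) forces y4 = 1.
Unit clause (~y5) forces y5 = 0.
But (y5) is also a unit clause — contradiction.
That branch fails; take y1 = 0 instead.
Unit clause (~y5) forces y5 = 0.
But (y5) is also a unit clause — contradiction.
Both values of y1 lead to a conflict.
That branch fails; take y2 = 1 instead.
Unit clause (~y3) forces y3 = 0.
Suppose y1 = 1.
Unit clause (y4) forces y4 = 1.
Unit clause (~y5) forces y5 = 0.
But (y5) is also a unit clause — contradiction.
That branch fails; take y1 = 0 instead.
Unit clause (~y5) forces y5 = 0.
Unit clause (y4) forces y4 = 1.
But (~y4) is also a unit clause — contradiction.
Both values of y1 lead to a conflict.
Both values of y2 lead to a conflict.

UNSATISFIABLE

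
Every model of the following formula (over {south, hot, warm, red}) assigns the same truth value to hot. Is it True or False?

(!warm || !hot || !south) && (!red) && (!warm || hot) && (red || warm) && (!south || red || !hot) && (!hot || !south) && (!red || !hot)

True

Suppose hot = false.
(!red) alone gives red = false.
(!warm) alone gives warm = false.
Now (warm) is unsatisfied and unit — conflict.
So every satisfying assignment has hot = True.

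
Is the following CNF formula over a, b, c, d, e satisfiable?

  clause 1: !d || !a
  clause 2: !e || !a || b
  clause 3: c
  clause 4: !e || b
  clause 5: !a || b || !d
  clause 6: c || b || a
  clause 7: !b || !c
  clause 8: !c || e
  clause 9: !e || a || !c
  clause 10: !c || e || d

No, unsatisfiable

From the singleton clause (c), c = true.
From the singleton clause (!b), b = false.
From the singleton clause (!e), e = false.
But (e) is also a unit clause — contradiction.
No assignment satisfies every clause.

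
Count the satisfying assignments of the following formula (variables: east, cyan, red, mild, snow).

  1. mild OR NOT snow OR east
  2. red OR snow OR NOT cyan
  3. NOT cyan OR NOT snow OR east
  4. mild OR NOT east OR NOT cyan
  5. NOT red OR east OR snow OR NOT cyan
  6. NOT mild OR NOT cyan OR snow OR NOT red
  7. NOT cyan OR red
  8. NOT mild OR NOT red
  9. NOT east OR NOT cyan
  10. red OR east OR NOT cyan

10

There are 2^5 = 32 truth assignments over (east, cyan, red, mild, snow).
Split on cyan. With cyan = true, the clauses containing cyan are satisfied and NOT cyan drops from the rest; 0 of the 2^4 = 16 assignments to the other variables satisfy what remains.
With cyan = false, by the same count on the reduced clause set, 10 assignments work.
Total: 0 + 10 = 10.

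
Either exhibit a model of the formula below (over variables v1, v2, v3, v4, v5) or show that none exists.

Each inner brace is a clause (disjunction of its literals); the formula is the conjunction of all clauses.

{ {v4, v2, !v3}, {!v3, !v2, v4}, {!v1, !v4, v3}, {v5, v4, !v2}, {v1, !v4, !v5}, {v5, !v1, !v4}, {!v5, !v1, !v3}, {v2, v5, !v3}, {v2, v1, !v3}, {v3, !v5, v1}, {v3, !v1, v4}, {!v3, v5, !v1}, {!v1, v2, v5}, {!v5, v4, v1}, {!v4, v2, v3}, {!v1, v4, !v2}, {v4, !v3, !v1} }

v1=false; v2=true; v3=false; v4=true; v5=false

Suppose v4 = true.
Suppose v1 = false.
The clause (!v5) is unit, so v5 = false.
Suppose v2 = true.
All clauses hold; v3 can take either value.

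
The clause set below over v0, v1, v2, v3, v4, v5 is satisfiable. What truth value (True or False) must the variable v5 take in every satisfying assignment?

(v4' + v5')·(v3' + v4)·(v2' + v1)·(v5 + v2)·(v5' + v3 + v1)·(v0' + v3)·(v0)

False

Suppose v5 = 1.
Unit clause (v4') forces v4 = 0.
Unit clause (v3') forces v3 = 0.
Unit clause (v1) forces v1 = 1.
Unit clause (v0') forces v0 = 0.
But (v0) is also a unit clause — contradiction.
So every satisfying assignment has v5 = False.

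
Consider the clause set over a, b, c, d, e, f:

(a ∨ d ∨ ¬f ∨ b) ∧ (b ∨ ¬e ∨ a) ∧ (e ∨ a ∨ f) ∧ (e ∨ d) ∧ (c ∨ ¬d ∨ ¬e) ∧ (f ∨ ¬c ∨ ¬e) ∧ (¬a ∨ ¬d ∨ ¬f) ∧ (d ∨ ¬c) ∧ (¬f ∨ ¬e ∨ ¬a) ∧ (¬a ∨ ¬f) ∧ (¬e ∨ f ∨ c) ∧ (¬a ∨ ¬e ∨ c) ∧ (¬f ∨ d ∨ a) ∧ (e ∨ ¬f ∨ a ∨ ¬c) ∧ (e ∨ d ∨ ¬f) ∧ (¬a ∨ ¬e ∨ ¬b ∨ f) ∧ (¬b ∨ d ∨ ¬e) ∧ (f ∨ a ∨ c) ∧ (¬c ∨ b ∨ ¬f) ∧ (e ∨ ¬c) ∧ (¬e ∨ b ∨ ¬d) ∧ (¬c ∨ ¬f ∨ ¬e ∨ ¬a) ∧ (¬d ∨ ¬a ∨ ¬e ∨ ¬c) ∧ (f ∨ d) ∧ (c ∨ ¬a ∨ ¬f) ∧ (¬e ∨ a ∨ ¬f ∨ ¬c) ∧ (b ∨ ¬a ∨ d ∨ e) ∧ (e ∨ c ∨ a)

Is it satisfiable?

Yes, satisfiable

Branch on e: set e = False.
From the singleton clause (d), d = True.
From the singleton clause (¬c), c = False.
From the singleton clause (a), a = True.
From the singleton clause (¬f), f = False.
No clause remains; b is free.
A satisfying assignment: a: True,  b: False,  c: False,  d: True,  e: False,  f: False.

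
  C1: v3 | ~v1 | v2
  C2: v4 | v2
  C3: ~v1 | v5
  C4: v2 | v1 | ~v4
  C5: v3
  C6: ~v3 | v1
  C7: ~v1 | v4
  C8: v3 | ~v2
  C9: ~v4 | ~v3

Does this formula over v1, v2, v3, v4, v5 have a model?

Unsatisfiable

From the singleton clause (v3), v3 = 1.
From the singleton clause (v1), v1 = 1.
From the singleton clause (v5), v5 = 1.
From the singleton clause (v4), v4 = 1.
Now (~v4) is unsatisfied and unit — conflict.
No assignment satisfies every clause.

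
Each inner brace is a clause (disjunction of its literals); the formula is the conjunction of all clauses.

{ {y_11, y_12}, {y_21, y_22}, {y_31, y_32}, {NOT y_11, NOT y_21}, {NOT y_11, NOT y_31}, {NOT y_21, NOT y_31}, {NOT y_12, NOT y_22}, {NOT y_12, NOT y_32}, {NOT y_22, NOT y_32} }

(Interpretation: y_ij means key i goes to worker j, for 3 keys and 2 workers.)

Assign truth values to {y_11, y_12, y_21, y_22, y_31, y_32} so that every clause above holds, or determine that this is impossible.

Branch on y_11: set y_11 = true.
From the singleton clause (NOT y_21), y_21 = false.
From the singleton clause (y_22), y_22 = true.
From the singleton clause (NOT y_31), y_31 = false.
From the singleton clause (y_32), y_32 = true.
Now (NOT y_32) is unsatisfied and unit — conflict.
So y_11 must be the other value — set y_11 = false.
From the singleton clause (y_12), y_12 = true.
From the singleton clause (NOT y_22), y_22 = false.
From the singleton clause (y_21), y_21 = true.
From the singleton clause (NOT y_31), y_31 = false.
From the singleton clause (y_32), y_32 = true.
Now (NOT y_32) is unsatisfied and unit — conflict.
Neither y_11 = true nor y_11 = false works.

UNSATISFIABLE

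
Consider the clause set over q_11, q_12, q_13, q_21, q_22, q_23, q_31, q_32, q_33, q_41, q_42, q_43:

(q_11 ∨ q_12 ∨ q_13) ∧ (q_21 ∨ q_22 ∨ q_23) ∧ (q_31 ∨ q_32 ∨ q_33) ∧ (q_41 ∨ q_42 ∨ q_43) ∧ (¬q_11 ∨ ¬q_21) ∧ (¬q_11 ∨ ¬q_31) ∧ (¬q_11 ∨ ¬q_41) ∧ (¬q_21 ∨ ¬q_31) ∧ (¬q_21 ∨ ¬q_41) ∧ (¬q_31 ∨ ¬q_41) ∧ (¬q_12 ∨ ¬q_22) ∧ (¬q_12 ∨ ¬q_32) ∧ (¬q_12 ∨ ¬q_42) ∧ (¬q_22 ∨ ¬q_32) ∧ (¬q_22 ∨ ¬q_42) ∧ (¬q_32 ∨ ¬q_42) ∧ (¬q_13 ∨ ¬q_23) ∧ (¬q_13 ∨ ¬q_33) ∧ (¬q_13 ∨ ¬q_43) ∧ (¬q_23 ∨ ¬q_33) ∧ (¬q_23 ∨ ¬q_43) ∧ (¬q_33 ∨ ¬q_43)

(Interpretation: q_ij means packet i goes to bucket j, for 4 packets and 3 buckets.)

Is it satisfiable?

Branch on q_11: set q_11 = False.
Branch on q_12: set q_12 = True.
From the singleton clause (¬q_22), q_22 = False.
From the singleton clause (¬q_32), q_32 = False.
From the singleton clause (¬q_42), q_42 = False.
Branch on q_21: set q_21 = True.
From the singleton clause (¬q_31), q_31 = False.
From the singleton clause (q_33), q_33 = True.
From the singleton clause (¬q_41), q_41 = False.
From the singleton clause (q_43), q_43 = True.
But (¬q_43) is also a unit clause — contradiction.
Undo q_21 and try q_21 = False.
From the singleton clause (q_23), q_23 = True.
From the singleton clause (¬q_13), q_13 = False.
From the singleton clause (¬q_33), q_33 = False.
From the singleton clause (q_31), q_31 = True.
From the singleton clause (¬q_41), q_41 = False.
From the singleton clause (q_43), q_43 = True.
But (¬q_43) is also a unit clause — contradiction.
Either choice for q_21 ends in contradiction.
Undo q_12 and try q_12 = False.
From the singleton clause (q_13), q_13 = True.
From the singleton clause (¬q_23), q_23 = False.
From the singleton clause (¬q_33), q_33 = False.
From the singleton clause (¬q_43), q_43 = False.
Branch on q_21: set q_21 = True.
From the singleton clause (¬q_31), q_31 = False.
From the singleton clause (q_32), q_32 = True.
From the singleton clause (¬q_41), q_41 = False.
From the singleton clause (q_42), q_42 = True.
But (¬q_42) is also a unit clause — contradiction.
Undo q_21 and try q_21 = False.
From the singleton clause (q_22), q_22 = True.
From the singleton clause (¬q_32), q_32 = False.
From the singleton clause (q_31), q_31 = True.
From the singleton clause (¬q_41), q_41 = False.
From the singleton clause (q_42), q_42 = True.
But (¬q_42) is also a unit clause — contradiction.
Either choice for q_21 ends in contradiction.
Either choice for q_12 ends in contradiction.
Undo q_11 and try q_11 = True.
From the singleton clause (¬q_21), q_21 = False.
From the singleton clause (¬q_31), q_31 = False.
From the singleton clause (¬q_41), q_41 = False.
Branch on q_22: set q_22 = True.
From the singleton clause (¬q_12), q_12 = False.
From the singleton clause (¬q_32), q_32 = False.
From the singleton clause (q_33), q_33 = True.
From the singleton clause (¬q_42), q_42 = False.
From the singleton clause (q_43), q_43 = True.
But (¬q_43) is also a unit clause — contradiction.
Undo q_22 and try q_22 = False.
From the singleton clause (q_23), q_23 = True.
From the singleton clause (¬q_13), q_13 = False.
From the singleton clause (¬q_33), q_33 = False.
From the singleton clause (q_32), q_32 = True.
From the singleton clause (¬q_12), q_12 = False.
From the singleton clause (¬q_42), q_42 = False.
From the singleton clause (q_43), q_43 = True.
But (¬q_43) is also a unit clause — contradiction.
Either choice for q_22 ends in contradiction.
Either choice for q_11 ends in contradiction.
No assignment satisfies every clause.

No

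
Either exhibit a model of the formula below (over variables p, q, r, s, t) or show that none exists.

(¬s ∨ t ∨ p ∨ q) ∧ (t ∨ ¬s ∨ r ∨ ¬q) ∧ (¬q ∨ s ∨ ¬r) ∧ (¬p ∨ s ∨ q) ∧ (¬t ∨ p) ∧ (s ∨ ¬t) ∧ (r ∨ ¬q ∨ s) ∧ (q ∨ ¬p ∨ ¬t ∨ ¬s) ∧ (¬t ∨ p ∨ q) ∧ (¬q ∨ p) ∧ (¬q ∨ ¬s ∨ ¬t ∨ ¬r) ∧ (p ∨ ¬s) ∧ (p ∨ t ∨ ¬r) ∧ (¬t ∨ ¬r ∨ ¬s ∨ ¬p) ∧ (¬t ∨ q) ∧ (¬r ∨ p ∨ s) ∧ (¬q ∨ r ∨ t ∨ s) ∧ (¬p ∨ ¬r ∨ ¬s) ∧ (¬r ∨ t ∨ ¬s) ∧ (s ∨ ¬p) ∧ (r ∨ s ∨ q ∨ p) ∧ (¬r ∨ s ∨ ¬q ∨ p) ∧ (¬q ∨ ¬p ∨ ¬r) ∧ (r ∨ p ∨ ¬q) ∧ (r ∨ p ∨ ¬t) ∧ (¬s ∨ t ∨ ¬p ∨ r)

p ↦ True,  q ↦ True,  r ↦ False,  s ↦ True,  t ↦ True

Suppose t = True.
(p) alone gives p = True.
(s) alone gives s = True.
(q) alone gives q = True.
(¬r) alone gives r = False.
Every clause now holds.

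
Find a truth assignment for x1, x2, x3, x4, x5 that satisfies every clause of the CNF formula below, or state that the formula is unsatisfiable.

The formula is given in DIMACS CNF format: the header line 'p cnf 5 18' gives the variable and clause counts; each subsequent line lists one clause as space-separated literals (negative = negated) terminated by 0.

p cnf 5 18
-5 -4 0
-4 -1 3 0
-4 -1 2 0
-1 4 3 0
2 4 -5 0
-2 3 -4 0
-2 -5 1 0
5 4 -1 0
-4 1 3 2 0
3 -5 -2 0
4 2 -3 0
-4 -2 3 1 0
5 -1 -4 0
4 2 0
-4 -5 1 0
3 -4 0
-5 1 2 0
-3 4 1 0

x1: False, x2: True, x3: True, x4: True, x5: False

Suppose x5 = False.
Suppose x4 = True.
(¬x1) alone gives x1 = False.
(x3) alone gives x3 = True.
All clauses hold; x2 can take either value.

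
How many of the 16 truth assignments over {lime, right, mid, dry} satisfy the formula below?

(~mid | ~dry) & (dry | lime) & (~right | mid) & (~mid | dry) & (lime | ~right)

There are 2^4 = 16 truth assignments over (lime, right, mid, dry).
Split on mid. With mid = 1, the clauses containing mid are satisfied and ~mid drops from the rest; 0 of the 2^3 = 8 assignments to the other variables satisfy what remains.
With mid = 0, by the same count on the reduced clause set, 3 assignments work.
Total: 0 + 3 = 3.

3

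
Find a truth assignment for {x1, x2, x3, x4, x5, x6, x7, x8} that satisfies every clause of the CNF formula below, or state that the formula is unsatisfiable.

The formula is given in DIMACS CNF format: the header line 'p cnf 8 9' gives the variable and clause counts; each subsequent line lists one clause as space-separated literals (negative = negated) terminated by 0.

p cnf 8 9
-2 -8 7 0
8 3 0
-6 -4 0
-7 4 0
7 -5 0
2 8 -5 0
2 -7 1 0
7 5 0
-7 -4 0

Branch on x8: set x8 = True.
Branch on x2: set x2 = False.
Branch on x6: set x6 = False.
Branch on x7: set x7 = False.
(¬x5) alone gives x5 = False.
That conflicts with the unit clause (x5).
Backtrack on x7: now try x7 = True.
(x4) alone gives x4 = True.
That conflicts with the unit clause (¬x4).
Either choice for x7 ends in contradiction.
Backtrack on x6: now try x6 = True.
(¬x4) alone gives x4 = False.
(¬x7) alone gives x7 = False.
(¬x5) alone gives x5 = False.
That conflicts with the unit clause (x5).
Either choice for x6 ends in contradiction.
Backtrack on x2: now try x2 = True.
(x7) alone gives x7 = True.
(x4) alone gives x4 = True.
That conflicts with the unit clause (¬x4).
Either choice for x2 ends in contradiction.
Backtrack on x8: now try x8 = False.
(x3) alone gives x3 = True.
Branch on x6: set x6 = False.
Branch on x7: set x7 = False.
(¬x5) alone gives x5 = False.
That conflicts with the unit clause (x5).
Backtrack on x7: now try x7 = True.
(x4) alone gives x4 = True.
That conflicts with the unit clause (¬x4).
Either choice for x7 ends in contradiction.
Backtrack on x6: now try x6 = True.
(¬x4) alone gives x4 = False.
(¬x7) alone gives x7 = False.
(¬x5) alone gives x5 = False.
That conflicts with the unit clause (x5).
Either choice for x6 ends in contradiction.
Either choice for x8 ends in contradiction.

UNSATISFIABLE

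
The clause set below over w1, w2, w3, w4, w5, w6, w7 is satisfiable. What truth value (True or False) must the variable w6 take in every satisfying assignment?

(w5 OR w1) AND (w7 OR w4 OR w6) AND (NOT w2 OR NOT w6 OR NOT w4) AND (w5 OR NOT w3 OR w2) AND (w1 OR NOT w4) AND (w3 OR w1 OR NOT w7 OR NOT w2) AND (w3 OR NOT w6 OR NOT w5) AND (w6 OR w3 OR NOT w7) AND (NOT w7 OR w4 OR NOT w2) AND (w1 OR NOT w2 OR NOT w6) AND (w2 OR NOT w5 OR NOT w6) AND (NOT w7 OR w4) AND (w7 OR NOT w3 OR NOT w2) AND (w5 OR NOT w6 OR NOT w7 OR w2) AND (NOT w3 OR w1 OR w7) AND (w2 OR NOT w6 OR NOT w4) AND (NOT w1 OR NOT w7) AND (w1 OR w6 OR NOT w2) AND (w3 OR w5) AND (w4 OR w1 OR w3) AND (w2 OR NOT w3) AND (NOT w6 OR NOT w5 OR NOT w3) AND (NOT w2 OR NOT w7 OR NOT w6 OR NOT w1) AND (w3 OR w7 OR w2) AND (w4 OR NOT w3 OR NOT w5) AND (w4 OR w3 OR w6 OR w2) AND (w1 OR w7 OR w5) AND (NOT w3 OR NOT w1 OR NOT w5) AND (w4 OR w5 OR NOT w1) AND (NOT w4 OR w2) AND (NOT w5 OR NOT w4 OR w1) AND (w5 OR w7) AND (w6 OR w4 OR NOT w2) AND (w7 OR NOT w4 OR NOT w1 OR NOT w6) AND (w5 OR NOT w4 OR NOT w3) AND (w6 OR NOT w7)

Suppose w6 = true.
Case w5 = true:
The clause (w3) is unit, so w3 = true.
Now (NOT w3) is unsatisfied and unit — conflict.
Backtrack on w5: now try w5 = false.
The clause (w1) is unit, so w1 = true.
The clause (NOT w7) is unit, so w7 = false.
Now (w7) is unsatisfied and unit — conflict.
Both values of w5 lead to a conflict.
So every satisfying assignment has w6 = False.

False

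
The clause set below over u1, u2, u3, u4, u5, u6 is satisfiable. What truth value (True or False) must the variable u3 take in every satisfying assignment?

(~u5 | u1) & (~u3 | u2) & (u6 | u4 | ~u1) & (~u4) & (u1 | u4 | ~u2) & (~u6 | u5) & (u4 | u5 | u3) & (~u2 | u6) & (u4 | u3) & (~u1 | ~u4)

True

Suppose u3 = 0.
From the singleton clause (~u4), u4 = 0.
But (u4) is also a unit clause — contradiction.
So every satisfying assignment has u3 = True.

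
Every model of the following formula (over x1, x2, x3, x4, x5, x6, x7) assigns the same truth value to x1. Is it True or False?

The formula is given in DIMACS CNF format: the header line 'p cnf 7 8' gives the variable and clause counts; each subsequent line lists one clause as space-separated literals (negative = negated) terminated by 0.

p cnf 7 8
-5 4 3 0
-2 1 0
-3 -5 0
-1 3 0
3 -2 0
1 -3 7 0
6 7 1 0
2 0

Suppose x1 = False.
(¬x2) alone gives x2 = False.
Now (x2) is unsatisfied and unit — conflict.
So every satisfying assignment has x1 = True.

True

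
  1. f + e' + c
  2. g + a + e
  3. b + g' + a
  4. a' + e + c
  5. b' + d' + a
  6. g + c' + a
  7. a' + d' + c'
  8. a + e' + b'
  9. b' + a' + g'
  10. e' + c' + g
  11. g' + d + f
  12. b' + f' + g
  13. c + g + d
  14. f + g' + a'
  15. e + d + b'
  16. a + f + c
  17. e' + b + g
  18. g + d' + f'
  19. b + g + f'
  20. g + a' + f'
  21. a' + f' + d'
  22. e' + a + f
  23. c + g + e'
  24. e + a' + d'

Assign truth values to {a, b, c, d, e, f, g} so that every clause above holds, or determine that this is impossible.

a=1; b=0; c=0; d=0; e=1; f=1; g=1

Suppose f = 1.
Suppose b = 0.
From the singleton clause (g), g = 1.
From the singleton clause (a), a = 1.
From the singleton clause (d'), d = 0.
Suppose e = 1.
No clause remains; c is free.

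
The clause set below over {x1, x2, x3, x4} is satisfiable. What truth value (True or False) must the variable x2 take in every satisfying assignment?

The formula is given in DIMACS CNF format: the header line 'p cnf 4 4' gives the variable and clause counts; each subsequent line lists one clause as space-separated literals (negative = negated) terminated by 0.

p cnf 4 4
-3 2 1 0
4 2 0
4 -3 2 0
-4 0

True

Suppose x2 = False.
Unit clause (x4) forces x4 = True.
Now (¬x4) is unsatisfied and unit — conflict.
So every satisfying assignment has x2 = True.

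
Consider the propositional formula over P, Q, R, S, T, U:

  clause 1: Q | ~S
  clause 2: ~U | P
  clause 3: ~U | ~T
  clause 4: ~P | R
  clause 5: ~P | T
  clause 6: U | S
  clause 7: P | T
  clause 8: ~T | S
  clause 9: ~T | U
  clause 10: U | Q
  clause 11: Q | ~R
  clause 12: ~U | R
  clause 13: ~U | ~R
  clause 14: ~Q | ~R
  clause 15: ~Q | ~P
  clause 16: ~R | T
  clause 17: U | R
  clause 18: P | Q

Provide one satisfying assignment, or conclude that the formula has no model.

Try Q = 1.
(~R) alone gives R = 0.
(~P) alone gives P = 0.
(~U) alone gives U = 0.
That conflicts with the unit clause (U).
So Q must be the other value — set Q = 0.
(~S) alone gives S = 0.
(U) alone gives U = 1.
(P) alone gives P = 1.
(~T) alone gives T = 0.
That conflicts with the unit clause (T).
Neither Q = 1 nor Q = 0 works.

UNSATISFIABLE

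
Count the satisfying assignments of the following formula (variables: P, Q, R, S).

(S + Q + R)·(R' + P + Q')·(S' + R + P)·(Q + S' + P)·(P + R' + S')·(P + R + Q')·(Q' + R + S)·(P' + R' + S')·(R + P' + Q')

4

There are 2^4 = 16 truth assignments over (P, Q, R, S).
Check each against the 9 clauses (columns in the order P, Q, R, S):
  F F F F  ✗ fails (S + Q + R)
  F F F T  ✗ fails (S' + R + P)
  F F T F  ✓ satisfies all
  F F T T  ✗ fails (Q + S' + P)
  F T F F  ✗ fails (P + R + Q')
  F T F T  ✗ fails (S' + R + P)
  F T T F  ✗ fails (R' + P + Q')
  F T T T  ✗ fails (R' + P + Q')
  T F F F  ✗ fails (S + Q + R)
  T F F T  ✓ satisfies all
  T F T F  ✓ satisfies all
  T F T T  ✗ fails (P' + R' + S')
  T T F F  ✗ fails (Q' + R + S)
  T T F T  ✗ fails (R + P' + Q')
  T T T F  ✓ satisfies all
  T T T T  ✗ fails (P' + R' + S')
4 of the 16 rows are models.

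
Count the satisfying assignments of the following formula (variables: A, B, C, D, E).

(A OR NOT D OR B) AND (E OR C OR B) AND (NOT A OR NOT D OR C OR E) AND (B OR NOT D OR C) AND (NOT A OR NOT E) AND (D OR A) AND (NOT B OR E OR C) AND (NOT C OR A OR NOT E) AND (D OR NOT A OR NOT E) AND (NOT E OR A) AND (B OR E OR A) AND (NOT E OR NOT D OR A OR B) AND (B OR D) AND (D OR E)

There are 2^5 = 32 truth assignments over (A, B, C, D, E).
Split on E. With E = true, the clauses containing E are satisfied and NOT E drops from the rest; 0 of the 2^4 = 16 assignments to the other variables satisfy what remains.
With E = false, by the same count on the reduced clause set, 3 assignments work.
Total: 0 + 3 = 3.

3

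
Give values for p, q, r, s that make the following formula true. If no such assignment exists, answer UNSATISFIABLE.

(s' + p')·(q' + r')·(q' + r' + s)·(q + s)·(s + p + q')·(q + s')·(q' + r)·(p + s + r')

Branch on s: set s = 0.
The clause (q) is unit, so q = 1.
The clause (r') is unit, so r = 0.
But (r) is also a unit clause — contradiction.
That branch fails; take s = 1 instead.
The clause (p') is unit, so p = 0.
The clause (q) is unit, so q = 1.
The clause (r') is unit, so r = 0.
But (r) is also a unit clause — contradiction.
Both values of s lead to a conflict.

UNSATISFIABLE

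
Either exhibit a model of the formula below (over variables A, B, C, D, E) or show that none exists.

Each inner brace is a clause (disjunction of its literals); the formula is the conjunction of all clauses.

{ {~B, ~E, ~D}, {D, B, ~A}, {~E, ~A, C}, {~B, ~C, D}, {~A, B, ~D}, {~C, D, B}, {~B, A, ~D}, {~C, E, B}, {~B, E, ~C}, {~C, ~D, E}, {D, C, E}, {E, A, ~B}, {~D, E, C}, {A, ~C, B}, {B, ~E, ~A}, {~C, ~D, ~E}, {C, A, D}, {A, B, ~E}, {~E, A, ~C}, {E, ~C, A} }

UNSATISFIABLE

Branch on B: set B = 0.
Branch on D: set D = 1.
(~A) alone gives A = 0.
(~C) alone gives C = 0.
(E) alone gives E = 1.
That conflicts with the unit clause (~E).
That branch fails; take D = 0 instead.
(~A) alone gives A = 0.
(~C) alone gives C = 0.
That conflicts with the unit clause (C).
Either choice for D ends in contradiction.
That branch fails; take B = 1 instead.
Branch on E: set E = 0.
(~C) alone gives C = 0.
(D) alone gives D = 1.
That conflicts with the unit clause (~D).
That branch fails; take E = 1 instead.
(~D) alone gives D = 0.
(~C) alone gives C = 0.
(~A) alone gives A = 0.
That conflicts with the unit clause (A).
Either choice for E ends in contradiction.
Either choice for B ends in contradiction.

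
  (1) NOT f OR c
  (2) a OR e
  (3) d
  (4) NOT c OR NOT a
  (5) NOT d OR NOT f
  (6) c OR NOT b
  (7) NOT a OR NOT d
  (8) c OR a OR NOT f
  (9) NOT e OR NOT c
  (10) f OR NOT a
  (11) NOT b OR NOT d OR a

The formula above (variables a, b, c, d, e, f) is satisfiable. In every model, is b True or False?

False

Suppose b = true.
Unit clause (d) forces d = true.
Unit clause (NOT f) forces f = false.
Unit clause (c) forces c = true.
Unit clause (NOT a) forces a = false.
That conflicts with the unit clause (a).
So every satisfying assignment has b = False.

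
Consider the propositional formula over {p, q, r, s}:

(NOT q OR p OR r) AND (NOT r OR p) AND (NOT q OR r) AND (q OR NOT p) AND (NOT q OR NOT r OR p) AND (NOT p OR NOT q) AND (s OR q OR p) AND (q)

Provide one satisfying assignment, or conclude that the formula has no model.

UNSATISFIABLE

(q) alone gives q = true.
(r) alone gives r = true.
(p) alone gives p = true.
Now (NOT p) is unsatisfied and unit — conflict.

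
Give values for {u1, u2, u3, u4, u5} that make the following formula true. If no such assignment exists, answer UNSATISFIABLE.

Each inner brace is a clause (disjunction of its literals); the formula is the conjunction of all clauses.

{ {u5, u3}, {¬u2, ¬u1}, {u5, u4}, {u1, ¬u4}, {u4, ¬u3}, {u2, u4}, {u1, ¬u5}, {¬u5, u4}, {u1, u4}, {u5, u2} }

Suppose u5 = True.
(u1) alone gives u1 = True.
(¬u2) alone gives u2 = False.
(u4) alone gives u4 = True.
No clause remains; u3 is free.

u1: True, u2: False, u3: False, u4: True, u5: True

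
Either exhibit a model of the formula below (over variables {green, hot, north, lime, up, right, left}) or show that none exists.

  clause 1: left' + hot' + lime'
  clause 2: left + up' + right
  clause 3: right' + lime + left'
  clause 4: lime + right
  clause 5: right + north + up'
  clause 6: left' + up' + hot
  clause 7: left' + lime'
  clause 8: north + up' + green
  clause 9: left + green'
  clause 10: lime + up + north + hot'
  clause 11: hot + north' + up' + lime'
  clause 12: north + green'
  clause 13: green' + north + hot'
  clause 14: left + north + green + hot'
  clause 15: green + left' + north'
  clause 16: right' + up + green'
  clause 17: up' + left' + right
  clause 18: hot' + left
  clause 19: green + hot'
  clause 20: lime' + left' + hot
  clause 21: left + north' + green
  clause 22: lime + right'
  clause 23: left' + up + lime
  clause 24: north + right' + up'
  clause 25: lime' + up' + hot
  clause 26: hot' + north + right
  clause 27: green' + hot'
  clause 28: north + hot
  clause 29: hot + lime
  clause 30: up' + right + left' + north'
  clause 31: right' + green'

UNSATISFIABLE

Try lime = 1.
From the singleton clause (left'), left = 0.
From the singleton clause (green'), green = 0.
From the singleton clause (hot'), hot = 0.
From the singleton clause (north'), north = 0.
Now (north) is unsatisfied and unit — conflict.
Undo lime and try lime = 0.
From the singleton clause (right), right = 1.
Now (right') is unsatisfied and unit — conflict.
Either choice for lime ends in contradiction.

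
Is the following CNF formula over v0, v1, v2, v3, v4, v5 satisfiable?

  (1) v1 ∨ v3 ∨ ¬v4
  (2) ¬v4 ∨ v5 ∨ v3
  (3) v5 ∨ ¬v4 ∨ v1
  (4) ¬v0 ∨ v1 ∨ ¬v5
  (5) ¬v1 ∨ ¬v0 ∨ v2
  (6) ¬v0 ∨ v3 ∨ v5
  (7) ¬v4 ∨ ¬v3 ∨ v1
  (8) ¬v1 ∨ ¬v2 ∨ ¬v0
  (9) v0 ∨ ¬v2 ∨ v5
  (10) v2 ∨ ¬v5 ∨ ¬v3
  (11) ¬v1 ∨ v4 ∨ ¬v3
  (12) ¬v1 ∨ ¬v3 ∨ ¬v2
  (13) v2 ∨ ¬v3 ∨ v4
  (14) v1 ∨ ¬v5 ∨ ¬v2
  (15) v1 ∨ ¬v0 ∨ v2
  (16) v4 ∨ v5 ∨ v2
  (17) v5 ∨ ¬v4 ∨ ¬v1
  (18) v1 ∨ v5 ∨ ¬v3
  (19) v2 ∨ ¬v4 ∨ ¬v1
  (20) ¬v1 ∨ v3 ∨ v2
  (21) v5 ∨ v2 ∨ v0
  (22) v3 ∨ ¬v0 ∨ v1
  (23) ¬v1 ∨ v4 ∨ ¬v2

Try v1 = False.
Try v3 = False.
(¬v4) alone gives v4 = False.
(¬v0) alone gives v0 = False.
Try v2 = False.
(v5) alone gives v5 = True.
Every clause now holds.
A satisfying assignment: v0 ↦ False, v1 ↦ False, v2 ↦ False, v3 ↦ False, v4 ↦ False, v5 ↦ True.

Yes, satisfiable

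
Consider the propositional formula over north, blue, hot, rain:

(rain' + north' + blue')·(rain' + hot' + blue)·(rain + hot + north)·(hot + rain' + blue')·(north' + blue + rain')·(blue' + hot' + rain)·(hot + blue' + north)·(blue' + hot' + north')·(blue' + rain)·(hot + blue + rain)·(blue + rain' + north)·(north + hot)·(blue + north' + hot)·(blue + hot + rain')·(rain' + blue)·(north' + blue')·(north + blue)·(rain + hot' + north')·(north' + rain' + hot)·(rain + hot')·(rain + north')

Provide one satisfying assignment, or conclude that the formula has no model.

north: 0; blue: 1; hot: 1; rain: 1

Suppose blue = 1.
From the singleton clause (rain), rain = 1.
From the singleton clause (north'), north = 0.
From the singleton clause (hot), hot = 1.
This assignment satisfies each clause.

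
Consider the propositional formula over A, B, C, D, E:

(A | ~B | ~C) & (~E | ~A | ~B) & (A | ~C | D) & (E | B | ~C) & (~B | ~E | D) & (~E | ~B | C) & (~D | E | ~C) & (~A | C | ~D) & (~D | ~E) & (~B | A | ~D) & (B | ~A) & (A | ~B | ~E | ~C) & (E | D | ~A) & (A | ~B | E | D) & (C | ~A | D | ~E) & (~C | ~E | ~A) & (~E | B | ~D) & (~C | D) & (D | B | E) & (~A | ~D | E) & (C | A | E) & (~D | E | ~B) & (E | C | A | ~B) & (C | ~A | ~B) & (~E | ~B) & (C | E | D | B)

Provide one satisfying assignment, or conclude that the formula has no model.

A: 0, B: 0, C: 0, D: 0, E: 1

Suppose D = 0.
The clause (~C) is unit, so C = 0.
Suppose B = 0.
The clause (~A) is unit, so A = 0.
The clause (E) is unit, so E = 1.
Every clause now holds.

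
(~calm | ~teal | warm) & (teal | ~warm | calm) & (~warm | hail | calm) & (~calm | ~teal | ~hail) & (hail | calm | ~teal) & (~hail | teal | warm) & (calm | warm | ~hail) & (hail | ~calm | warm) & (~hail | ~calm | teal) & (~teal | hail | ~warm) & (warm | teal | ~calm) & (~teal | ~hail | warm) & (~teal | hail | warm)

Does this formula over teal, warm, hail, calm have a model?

Satisfiable

Try calm = 0.
Try teal = 1.
Unit clause (hail) forces hail = 1.
Unit clause (warm) forces warm = 1.
All clauses are satisfied.
A satisfying assignment: teal ↦ 1, warm ↦ 1, hail ↦ 1, calm ↦ 0.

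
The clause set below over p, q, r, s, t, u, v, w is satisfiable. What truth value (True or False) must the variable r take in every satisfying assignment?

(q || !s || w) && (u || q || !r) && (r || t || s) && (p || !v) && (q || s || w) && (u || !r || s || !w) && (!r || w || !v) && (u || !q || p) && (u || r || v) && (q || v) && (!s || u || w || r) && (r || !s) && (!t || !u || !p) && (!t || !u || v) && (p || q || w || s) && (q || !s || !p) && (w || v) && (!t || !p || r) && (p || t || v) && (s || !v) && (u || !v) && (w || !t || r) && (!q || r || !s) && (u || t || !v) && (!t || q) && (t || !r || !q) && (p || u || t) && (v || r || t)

True

Suppose r = false.
From the singleton clause (!s), s = false.
From the singleton clause (t), t = true.
From the singleton clause (!p), p = false.
From the singleton clause (!v), v = false.
From the singleton clause (u), u = true.
That conflicts with the unit clause (!u).
So every satisfying assignment has r = True.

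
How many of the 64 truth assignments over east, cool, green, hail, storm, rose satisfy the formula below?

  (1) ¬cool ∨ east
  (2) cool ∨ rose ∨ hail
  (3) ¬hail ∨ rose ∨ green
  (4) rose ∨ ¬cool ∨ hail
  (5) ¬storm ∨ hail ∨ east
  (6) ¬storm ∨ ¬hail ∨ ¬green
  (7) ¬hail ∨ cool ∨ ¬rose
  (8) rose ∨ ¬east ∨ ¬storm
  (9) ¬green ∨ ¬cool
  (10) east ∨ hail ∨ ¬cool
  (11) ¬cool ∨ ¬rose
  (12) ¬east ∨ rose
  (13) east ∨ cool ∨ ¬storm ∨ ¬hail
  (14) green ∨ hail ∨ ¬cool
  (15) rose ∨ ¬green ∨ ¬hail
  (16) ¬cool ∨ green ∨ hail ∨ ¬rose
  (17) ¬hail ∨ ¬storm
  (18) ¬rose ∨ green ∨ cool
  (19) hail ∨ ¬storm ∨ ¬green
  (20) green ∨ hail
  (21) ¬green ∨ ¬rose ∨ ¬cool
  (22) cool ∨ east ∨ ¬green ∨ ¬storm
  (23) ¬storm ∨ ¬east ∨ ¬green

2

There are 2^6 = 64 truth assignments over (east, cool, green, hail, storm, rose).
Split on storm. With storm = True, the clauses containing storm are satisfied and ¬storm drops from the rest; 0 of the 2^5 = 32 assignments to the other variables satisfy what remains.
With storm = False, by the same count on the reduced clause set, 2 assignments work.
Total: 0 + 2 = 2.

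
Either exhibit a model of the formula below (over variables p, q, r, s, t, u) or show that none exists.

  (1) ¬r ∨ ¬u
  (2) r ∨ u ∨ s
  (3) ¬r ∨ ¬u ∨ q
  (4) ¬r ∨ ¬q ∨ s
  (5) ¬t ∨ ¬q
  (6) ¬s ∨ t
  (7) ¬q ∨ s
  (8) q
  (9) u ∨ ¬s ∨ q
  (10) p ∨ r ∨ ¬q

(q) alone gives q = True.
(¬t) alone gives t = False.
(¬s) alone gives s = False.
That conflicts with the unit clause (s).

UNSATISFIABLE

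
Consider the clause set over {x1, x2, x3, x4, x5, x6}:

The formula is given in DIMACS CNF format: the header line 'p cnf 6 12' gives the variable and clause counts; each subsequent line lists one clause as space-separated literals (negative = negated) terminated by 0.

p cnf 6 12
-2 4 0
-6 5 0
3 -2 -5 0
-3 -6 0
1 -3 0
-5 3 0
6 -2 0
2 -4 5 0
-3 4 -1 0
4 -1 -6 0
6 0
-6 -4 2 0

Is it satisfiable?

No

From the singleton clause (x6), x6 = True.
From the singleton clause (x5), x5 = True.
From the singleton clause (¬x3), x3 = False.
Now (x3) is unsatisfied and unit — conflict.
No assignment satisfies every clause.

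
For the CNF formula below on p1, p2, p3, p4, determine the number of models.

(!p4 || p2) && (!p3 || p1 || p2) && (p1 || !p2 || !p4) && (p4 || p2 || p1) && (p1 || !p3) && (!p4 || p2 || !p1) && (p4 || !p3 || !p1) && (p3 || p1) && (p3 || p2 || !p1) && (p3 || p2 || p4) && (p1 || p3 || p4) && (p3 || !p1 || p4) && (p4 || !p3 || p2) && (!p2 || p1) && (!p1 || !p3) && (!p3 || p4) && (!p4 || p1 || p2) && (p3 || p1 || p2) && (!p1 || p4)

There are 2^4 = 16 truth assignments over (p1, p2, p3, p4).
Check each against the 19 clauses (columns in the order p1, p2, p3, p4):
  F F F F  ✗ fails (p4 || p2 || p1)
  F F F T  ✗ fails (!p4 || p2)
  F F T F  ✗ fails (!p3 || p1 || p2)
  F F T T  ✗ fails (!p4 || p2)
  F T F F  ✗ fails (p3 || p1)
  F T F T  ✗ fails (p1 || !p2 || !p4)
  F T T F  ✗ fails (p1 || !p3)
  F T T T  ✗ fails (p1 || !p2 || !p4)
  T F F F  ✗ fails (p3 || p2 || !p1)
  T F F T  ✗ fails (!p4 || p2)
  T F T F  ✗ fails (p4 || !p3 || !p1)
  T F T T  ✗ fails (!p4 || p2)
  T T F F  ✗ fails (p3 || !p1 || p4)
  T T F T  ✓ satisfies all
  T T T F  ✗ fails (p4 || !p3 || !p1)
  T T T T  ✗ fails (!p1 || !p3)
1 of the 16 rows is a model.

1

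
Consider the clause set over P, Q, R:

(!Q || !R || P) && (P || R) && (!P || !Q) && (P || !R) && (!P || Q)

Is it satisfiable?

No, unsatisfiable

Suppose P = true.
(!Q) alone gives Q = false.
That conflicts with the unit clause (Q).
So P must be the other value — set P = false.
(R) alone gives R = true.
That conflicts with the unit clause (!R).
Either choice for P ends in contradiction.
No assignment satisfies every clause.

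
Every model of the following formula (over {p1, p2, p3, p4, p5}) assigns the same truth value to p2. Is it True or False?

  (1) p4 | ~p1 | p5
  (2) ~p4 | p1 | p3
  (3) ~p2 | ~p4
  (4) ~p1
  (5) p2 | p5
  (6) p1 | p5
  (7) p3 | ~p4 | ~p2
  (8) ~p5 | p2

True

Suppose p2 = 0.
The clause (~p1) is unit, so p1 = 0.
The clause (p5) is unit, so p5 = 1.
But (~p5) is also a unit clause — contradiction.
So every satisfying assignment has p2 = True.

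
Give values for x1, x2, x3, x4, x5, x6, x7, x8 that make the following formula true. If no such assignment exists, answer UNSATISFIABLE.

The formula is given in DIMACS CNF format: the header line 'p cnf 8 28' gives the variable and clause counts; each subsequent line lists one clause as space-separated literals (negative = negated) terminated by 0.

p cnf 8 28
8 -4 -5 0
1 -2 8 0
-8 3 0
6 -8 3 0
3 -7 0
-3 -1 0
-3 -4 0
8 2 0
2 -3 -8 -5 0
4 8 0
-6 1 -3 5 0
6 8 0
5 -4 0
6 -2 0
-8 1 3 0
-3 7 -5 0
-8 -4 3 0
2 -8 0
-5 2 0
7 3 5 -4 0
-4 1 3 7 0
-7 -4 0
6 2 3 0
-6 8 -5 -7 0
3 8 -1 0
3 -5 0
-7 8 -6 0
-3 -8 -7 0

Try x8 = False.
Unit clause (x2) forces x2 = True.
Unit clause (x1) forces x1 = True.
Unit clause (¬x3) forces x3 = False.
Now (x3) is unsatisfied and unit — conflict.
That branch fails; take x8 = True instead.
Unit clause (x3) forces x3 = True.
Unit clause (¬x1) forces x1 = False.
Unit clause (¬x4) forces x4 = False.
Unit clause (x2) forces x2 = True.
Unit clause (x6) forces x6 = True.
Unit clause (x5) forces x5 = True.
Unit clause (x7) forces x7 = True.
Now (¬x7) is unsatisfied and unit — conflict.
Both values of x8 lead to a conflict.

UNSATISFIABLE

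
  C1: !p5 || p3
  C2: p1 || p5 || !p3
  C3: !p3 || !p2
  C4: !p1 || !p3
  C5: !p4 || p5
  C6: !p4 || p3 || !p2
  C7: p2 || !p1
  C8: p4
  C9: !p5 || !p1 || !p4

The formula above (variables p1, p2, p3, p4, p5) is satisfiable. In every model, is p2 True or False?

Suppose p2 = true.
Unit clause (!p3) forces p3 = false.
Unit clause (!p5) forces p5 = false.
Unit clause (!p4) forces p4 = false.
But (p4) is also a unit clause — contradiction.
So every satisfying assignment has p2 = False.

False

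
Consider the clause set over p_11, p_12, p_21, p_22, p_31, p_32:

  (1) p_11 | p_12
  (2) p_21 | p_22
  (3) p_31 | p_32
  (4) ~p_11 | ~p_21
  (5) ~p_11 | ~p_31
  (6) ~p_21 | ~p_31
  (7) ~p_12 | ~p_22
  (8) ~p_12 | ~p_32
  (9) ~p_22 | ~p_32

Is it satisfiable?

Branch on p_11: set p_11 = 1.
From the singleton clause (~p_21), p_21 = 0.
From the singleton clause (p_22), p_22 = 1.
From the singleton clause (~p_31), p_31 = 0.
From the singleton clause (p_32), p_32 = 1.
But (~p_32) is also a unit clause — contradiction.
Backtrack on p_11: now try p_11 = 0.
From the singleton clause (p_12), p_12 = 1.
From the singleton clause (~p_22), p_22 = 0.
From the singleton clause (p_21), p_21 = 1.
From the singleton clause (~p_31), p_31 = 0.
From the singleton clause (p_32), p_32 = 1.
But (~p_32) is also a unit clause — contradiction.
Neither p_11 = 1 nor p_11 = 0 works.
No assignment satisfies every clause.

No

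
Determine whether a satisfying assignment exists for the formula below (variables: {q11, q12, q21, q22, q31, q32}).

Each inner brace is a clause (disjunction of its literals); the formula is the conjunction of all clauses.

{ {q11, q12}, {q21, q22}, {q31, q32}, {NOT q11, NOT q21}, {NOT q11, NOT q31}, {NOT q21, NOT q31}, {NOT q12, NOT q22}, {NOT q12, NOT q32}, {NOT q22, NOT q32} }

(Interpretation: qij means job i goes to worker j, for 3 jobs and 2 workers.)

Branch on q11: set q11 = true.
Unit clause (NOT q21) forces q21 = false.
Unit clause (q22) forces q22 = true.
Unit clause (NOT q31) forces q31 = false.
Unit clause (q32) forces q32 = true.
Now (NOT q32) is unsatisfied and unit — conflict.
So q11 must be the other value — set q11 = false.
Unit clause (q12) forces q12 = true.
Unit clause (NOT q22) forces q22 = false.
Unit clause (q21) forces q21 = true.
Unit clause (NOT q31) forces q31 = false.
Unit clause (q32) forces q32 = true.
Now (NOT q32) is unsatisfied and unit — conflict.
Either choice for q11 ends in contradiction.
No assignment satisfies every clause.

No, unsatisfiable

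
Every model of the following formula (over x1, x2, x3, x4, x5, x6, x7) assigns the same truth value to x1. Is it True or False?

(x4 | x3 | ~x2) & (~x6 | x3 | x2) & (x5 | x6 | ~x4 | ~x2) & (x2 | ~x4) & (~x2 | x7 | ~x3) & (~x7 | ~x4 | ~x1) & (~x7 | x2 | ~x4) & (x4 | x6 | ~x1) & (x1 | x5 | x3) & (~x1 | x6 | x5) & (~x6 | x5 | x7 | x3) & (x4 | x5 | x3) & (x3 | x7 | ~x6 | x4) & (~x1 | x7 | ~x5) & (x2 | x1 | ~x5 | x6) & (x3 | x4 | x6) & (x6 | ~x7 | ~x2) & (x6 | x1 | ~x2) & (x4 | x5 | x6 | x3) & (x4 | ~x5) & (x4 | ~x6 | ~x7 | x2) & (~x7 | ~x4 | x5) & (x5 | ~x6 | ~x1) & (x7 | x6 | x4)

Suppose x1 = 1.
Suppose x2 = 1.
Suppose x4 = 1.
Unit clause (~x7) forces x7 = 0.
Unit clause (~x3) forces x3 = 0.
Unit clause (~x5) forces x5 = 0.
Unit clause (x6) forces x6 = 1.
But (~x6) is also a unit clause — contradiction.
That branch fails; take x4 = 0 instead.
Unit clause (x3) forces x3 = 1.
Unit clause (x7) forces x7 = 1.
Unit clause (x6) forces x6 = 1.
Unit clause (~x5) forces x5 = 0.
But (x5) is also a unit clause — contradiction.
Neither x4 = 1 nor x4 = 0 works.
That branch fails; take x2 = 0 instead.
Unit clause (~x4) forces x4 = 0.
Unit clause (x6) forces x6 = 1.
Unit clause (x3) forces x3 = 1.
Unit clause (~x5) forces x5 = 0.
But (x5) is also a unit clause — contradiction.
Neither x2 = 1 nor x2 = 0 works.
So every satisfying assignment has x1 = False.

False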